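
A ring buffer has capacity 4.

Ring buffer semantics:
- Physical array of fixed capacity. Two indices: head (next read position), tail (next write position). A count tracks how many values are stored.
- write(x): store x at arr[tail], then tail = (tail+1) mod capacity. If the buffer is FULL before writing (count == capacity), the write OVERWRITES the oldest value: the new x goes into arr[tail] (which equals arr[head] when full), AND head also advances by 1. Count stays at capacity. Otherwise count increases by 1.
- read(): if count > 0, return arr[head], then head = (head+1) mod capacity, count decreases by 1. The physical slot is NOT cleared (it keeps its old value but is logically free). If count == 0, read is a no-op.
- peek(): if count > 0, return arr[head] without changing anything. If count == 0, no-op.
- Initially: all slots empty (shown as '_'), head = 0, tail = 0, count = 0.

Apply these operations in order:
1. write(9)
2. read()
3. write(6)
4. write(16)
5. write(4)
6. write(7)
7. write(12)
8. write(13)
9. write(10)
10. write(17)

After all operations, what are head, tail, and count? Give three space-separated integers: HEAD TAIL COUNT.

Answer: 1 1 4

Derivation:
After op 1 (write(9)): arr=[9 _ _ _] head=0 tail=1 count=1
After op 2 (read()): arr=[9 _ _ _] head=1 tail=1 count=0
After op 3 (write(6)): arr=[9 6 _ _] head=1 tail=2 count=1
After op 4 (write(16)): arr=[9 6 16 _] head=1 tail=3 count=2
After op 5 (write(4)): arr=[9 6 16 4] head=1 tail=0 count=3
After op 6 (write(7)): arr=[7 6 16 4] head=1 tail=1 count=4
After op 7 (write(12)): arr=[7 12 16 4] head=2 tail=2 count=4
After op 8 (write(13)): arr=[7 12 13 4] head=3 tail=3 count=4
After op 9 (write(10)): arr=[7 12 13 10] head=0 tail=0 count=4
After op 10 (write(17)): arr=[17 12 13 10] head=1 tail=1 count=4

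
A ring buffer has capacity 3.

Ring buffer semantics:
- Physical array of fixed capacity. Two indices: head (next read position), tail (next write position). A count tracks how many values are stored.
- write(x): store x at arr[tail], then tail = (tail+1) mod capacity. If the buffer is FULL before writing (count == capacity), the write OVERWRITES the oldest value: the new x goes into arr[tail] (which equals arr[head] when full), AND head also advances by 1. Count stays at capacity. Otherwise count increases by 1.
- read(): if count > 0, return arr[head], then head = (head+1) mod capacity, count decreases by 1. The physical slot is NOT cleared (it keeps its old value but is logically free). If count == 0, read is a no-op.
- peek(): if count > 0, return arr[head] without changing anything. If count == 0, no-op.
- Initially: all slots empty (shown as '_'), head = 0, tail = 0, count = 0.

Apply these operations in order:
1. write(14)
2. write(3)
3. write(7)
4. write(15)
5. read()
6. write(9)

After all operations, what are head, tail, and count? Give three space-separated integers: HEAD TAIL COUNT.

Answer: 2 2 3

Derivation:
After op 1 (write(14)): arr=[14 _ _] head=0 tail=1 count=1
After op 2 (write(3)): arr=[14 3 _] head=0 tail=2 count=2
After op 3 (write(7)): arr=[14 3 7] head=0 tail=0 count=3
After op 4 (write(15)): arr=[15 3 7] head=1 tail=1 count=3
After op 5 (read()): arr=[15 3 7] head=2 tail=1 count=2
After op 6 (write(9)): arr=[15 9 7] head=2 tail=2 count=3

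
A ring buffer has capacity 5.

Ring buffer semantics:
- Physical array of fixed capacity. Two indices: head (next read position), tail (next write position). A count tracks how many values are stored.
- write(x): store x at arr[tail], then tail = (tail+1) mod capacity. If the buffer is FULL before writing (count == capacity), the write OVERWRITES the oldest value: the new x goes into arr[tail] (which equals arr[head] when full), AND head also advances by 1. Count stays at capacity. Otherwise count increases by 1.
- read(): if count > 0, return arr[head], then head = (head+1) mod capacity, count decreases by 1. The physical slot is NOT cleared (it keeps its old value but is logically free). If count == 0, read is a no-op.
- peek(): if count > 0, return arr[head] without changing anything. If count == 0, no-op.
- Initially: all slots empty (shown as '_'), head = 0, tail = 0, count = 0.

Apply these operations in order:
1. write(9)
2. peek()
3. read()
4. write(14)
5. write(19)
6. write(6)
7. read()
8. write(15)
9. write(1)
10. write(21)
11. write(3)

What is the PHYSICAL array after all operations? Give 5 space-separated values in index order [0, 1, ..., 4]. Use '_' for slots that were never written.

Answer: 1 21 3 6 15

Derivation:
After op 1 (write(9)): arr=[9 _ _ _ _] head=0 tail=1 count=1
After op 2 (peek()): arr=[9 _ _ _ _] head=0 tail=1 count=1
After op 3 (read()): arr=[9 _ _ _ _] head=1 tail=1 count=0
After op 4 (write(14)): arr=[9 14 _ _ _] head=1 tail=2 count=1
After op 5 (write(19)): arr=[9 14 19 _ _] head=1 tail=3 count=2
After op 6 (write(6)): arr=[9 14 19 6 _] head=1 tail=4 count=3
After op 7 (read()): arr=[9 14 19 6 _] head=2 tail=4 count=2
After op 8 (write(15)): arr=[9 14 19 6 15] head=2 tail=0 count=3
After op 9 (write(1)): arr=[1 14 19 6 15] head=2 tail=1 count=4
After op 10 (write(21)): arr=[1 21 19 6 15] head=2 tail=2 count=5
After op 11 (write(3)): arr=[1 21 3 6 15] head=3 tail=3 count=5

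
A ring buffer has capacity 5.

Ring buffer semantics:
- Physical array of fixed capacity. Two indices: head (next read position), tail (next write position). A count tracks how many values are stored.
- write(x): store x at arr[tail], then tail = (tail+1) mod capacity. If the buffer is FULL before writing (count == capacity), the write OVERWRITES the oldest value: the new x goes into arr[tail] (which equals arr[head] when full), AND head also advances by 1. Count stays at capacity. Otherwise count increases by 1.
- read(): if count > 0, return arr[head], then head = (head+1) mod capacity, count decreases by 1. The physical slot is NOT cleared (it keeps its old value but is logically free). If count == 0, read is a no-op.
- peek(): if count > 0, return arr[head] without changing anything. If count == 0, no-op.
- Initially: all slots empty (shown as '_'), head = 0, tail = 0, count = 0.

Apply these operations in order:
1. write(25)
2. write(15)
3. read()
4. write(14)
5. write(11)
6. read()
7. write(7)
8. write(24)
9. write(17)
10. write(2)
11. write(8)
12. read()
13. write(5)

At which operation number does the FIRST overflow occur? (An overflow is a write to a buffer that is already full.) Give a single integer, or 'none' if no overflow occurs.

After op 1 (write(25)): arr=[25 _ _ _ _] head=0 tail=1 count=1
After op 2 (write(15)): arr=[25 15 _ _ _] head=0 tail=2 count=2
After op 3 (read()): arr=[25 15 _ _ _] head=1 tail=2 count=1
After op 4 (write(14)): arr=[25 15 14 _ _] head=1 tail=3 count=2
After op 5 (write(11)): arr=[25 15 14 11 _] head=1 tail=4 count=3
After op 6 (read()): arr=[25 15 14 11 _] head=2 tail=4 count=2
After op 7 (write(7)): arr=[25 15 14 11 7] head=2 tail=0 count=3
After op 8 (write(24)): arr=[24 15 14 11 7] head=2 tail=1 count=4
After op 9 (write(17)): arr=[24 17 14 11 7] head=2 tail=2 count=5
After op 10 (write(2)): arr=[24 17 2 11 7] head=3 tail=3 count=5
After op 11 (write(8)): arr=[24 17 2 8 7] head=4 tail=4 count=5
After op 12 (read()): arr=[24 17 2 8 7] head=0 tail=4 count=4
After op 13 (write(5)): arr=[24 17 2 8 5] head=0 tail=0 count=5

Answer: 10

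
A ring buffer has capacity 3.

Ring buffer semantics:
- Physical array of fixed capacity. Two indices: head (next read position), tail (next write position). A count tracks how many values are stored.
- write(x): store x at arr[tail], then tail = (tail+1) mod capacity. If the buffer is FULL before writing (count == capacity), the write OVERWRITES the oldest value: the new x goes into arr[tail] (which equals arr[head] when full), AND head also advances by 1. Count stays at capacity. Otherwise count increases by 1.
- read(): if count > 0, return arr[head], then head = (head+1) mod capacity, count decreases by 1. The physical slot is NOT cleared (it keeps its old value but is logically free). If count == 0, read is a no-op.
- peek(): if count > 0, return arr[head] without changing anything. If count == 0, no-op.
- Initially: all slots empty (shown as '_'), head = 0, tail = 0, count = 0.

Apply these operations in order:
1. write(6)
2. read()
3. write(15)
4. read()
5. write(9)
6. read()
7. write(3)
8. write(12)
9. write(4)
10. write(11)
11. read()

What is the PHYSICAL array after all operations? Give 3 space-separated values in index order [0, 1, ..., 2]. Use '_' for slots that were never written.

Answer: 11 12 4

Derivation:
After op 1 (write(6)): arr=[6 _ _] head=0 tail=1 count=1
After op 2 (read()): arr=[6 _ _] head=1 tail=1 count=0
After op 3 (write(15)): arr=[6 15 _] head=1 tail=2 count=1
After op 4 (read()): arr=[6 15 _] head=2 tail=2 count=0
After op 5 (write(9)): arr=[6 15 9] head=2 tail=0 count=1
After op 6 (read()): arr=[6 15 9] head=0 tail=0 count=0
After op 7 (write(3)): arr=[3 15 9] head=0 tail=1 count=1
After op 8 (write(12)): arr=[3 12 9] head=0 tail=2 count=2
After op 9 (write(4)): arr=[3 12 4] head=0 tail=0 count=3
After op 10 (write(11)): arr=[11 12 4] head=1 tail=1 count=3
After op 11 (read()): arr=[11 12 4] head=2 tail=1 count=2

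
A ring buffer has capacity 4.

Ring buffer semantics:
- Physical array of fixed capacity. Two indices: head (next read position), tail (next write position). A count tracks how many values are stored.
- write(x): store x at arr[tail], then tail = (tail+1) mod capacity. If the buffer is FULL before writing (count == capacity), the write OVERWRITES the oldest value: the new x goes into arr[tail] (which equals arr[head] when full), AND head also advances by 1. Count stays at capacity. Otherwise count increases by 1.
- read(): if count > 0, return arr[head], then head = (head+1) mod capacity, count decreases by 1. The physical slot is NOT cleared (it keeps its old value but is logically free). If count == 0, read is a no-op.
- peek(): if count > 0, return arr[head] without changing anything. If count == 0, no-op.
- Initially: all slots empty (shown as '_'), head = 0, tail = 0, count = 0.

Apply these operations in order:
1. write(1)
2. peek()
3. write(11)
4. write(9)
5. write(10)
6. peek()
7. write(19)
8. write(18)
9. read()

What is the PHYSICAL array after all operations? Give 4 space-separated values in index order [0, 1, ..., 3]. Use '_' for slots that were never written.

After op 1 (write(1)): arr=[1 _ _ _] head=0 tail=1 count=1
After op 2 (peek()): arr=[1 _ _ _] head=0 tail=1 count=1
After op 3 (write(11)): arr=[1 11 _ _] head=0 tail=2 count=2
After op 4 (write(9)): arr=[1 11 9 _] head=0 tail=3 count=3
After op 5 (write(10)): arr=[1 11 9 10] head=0 tail=0 count=4
After op 6 (peek()): arr=[1 11 9 10] head=0 tail=0 count=4
After op 7 (write(19)): arr=[19 11 9 10] head=1 tail=1 count=4
After op 8 (write(18)): arr=[19 18 9 10] head=2 tail=2 count=4
After op 9 (read()): arr=[19 18 9 10] head=3 tail=2 count=3

Answer: 19 18 9 10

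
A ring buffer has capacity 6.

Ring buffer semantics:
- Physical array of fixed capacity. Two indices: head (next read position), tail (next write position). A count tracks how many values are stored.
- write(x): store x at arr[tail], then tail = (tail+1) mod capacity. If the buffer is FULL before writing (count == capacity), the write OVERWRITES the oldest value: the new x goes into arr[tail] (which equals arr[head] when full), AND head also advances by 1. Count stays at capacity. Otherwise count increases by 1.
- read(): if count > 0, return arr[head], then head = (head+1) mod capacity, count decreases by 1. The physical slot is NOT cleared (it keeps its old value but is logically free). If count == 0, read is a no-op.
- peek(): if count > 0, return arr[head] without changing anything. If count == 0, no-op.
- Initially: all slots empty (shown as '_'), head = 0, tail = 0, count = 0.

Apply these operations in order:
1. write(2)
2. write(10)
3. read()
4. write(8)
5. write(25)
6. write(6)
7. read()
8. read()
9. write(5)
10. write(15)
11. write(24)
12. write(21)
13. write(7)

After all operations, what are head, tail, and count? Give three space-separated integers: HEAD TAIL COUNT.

After op 1 (write(2)): arr=[2 _ _ _ _ _] head=0 tail=1 count=1
After op 2 (write(10)): arr=[2 10 _ _ _ _] head=0 tail=2 count=2
After op 3 (read()): arr=[2 10 _ _ _ _] head=1 tail=2 count=1
After op 4 (write(8)): arr=[2 10 8 _ _ _] head=1 tail=3 count=2
After op 5 (write(25)): arr=[2 10 8 25 _ _] head=1 tail=4 count=3
After op 6 (write(6)): arr=[2 10 8 25 6 _] head=1 tail=5 count=4
After op 7 (read()): arr=[2 10 8 25 6 _] head=2 tail=5 count=3
After op 8 (read()): arr=[2 10 8 25 6 _] head=3 tail=5 count=2
After op 9 (write(5)): arr=[2 10 8 25 6 5] head=3 tail=0 count=3
After op 10 (write(15)): arr=[15 10 8 25 6 5] head=3 tail=1 count=4
After op 11 (write(24)): arr=[15 24 8 25 6 5] head=3 tail=2 count=5
After op 12 (write(21)): arr=[15 24 21 25 6 5] head=3 tail=3 count=6
After op 13 (write(7)): arr=[15 24 21 7 6 5] head=4 tail=4 count=6

Answer: 4 4 6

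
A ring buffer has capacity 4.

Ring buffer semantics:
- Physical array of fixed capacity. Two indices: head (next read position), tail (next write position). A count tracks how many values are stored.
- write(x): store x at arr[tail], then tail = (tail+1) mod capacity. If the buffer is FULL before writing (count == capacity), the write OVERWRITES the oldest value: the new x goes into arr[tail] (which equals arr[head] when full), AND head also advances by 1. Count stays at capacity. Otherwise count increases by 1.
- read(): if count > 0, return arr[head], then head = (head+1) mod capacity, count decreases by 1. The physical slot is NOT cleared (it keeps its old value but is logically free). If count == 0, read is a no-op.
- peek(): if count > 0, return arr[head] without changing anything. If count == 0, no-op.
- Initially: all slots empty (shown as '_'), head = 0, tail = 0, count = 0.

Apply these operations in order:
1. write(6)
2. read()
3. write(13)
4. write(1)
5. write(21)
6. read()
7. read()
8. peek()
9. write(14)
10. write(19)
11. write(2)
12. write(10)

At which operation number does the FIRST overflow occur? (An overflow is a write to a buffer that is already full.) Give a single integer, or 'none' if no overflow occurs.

Answer: 12

Derivation:
After op 1 (write(6)): arr=[6 _ _ _] head=0 tail=1 count=1
After op 2 (read()): arr=[6 _ _ _] head=1 tail=1 count=0
After op 3 (write(13)): arr=[6 13 _ _] head=1 tail=2 count=1
After op 4 (write(1)): arr=[6 13 1 _] head=1 tail=3 count=2
After op 5 (write(21)): arr=[6 13 1 21] head=1 tail=0 count=3
After op 6 (read()): arr=[6 13 1 21] head=2 tail=0 count=2
After op 7 (read()): arr=[6 13 1 21] head=3 tail=0 count=1
After op 8 (peek()): arr=[6 13 1 21] head=3 tail=0 count=1
After op 9 (write(14)): arr=[14 13 1 21] head=3 tail=1 count=2
After op 10 (write(19)): arr=[14 19 1 21] head=3 tail=2 count=3
After op 11 (write(2)): arr=[14 19 2 21] head=3 tail=3 count=4
After op 12 (write(10)): arr=[14 19 2 10] head=0 tail=0 count=4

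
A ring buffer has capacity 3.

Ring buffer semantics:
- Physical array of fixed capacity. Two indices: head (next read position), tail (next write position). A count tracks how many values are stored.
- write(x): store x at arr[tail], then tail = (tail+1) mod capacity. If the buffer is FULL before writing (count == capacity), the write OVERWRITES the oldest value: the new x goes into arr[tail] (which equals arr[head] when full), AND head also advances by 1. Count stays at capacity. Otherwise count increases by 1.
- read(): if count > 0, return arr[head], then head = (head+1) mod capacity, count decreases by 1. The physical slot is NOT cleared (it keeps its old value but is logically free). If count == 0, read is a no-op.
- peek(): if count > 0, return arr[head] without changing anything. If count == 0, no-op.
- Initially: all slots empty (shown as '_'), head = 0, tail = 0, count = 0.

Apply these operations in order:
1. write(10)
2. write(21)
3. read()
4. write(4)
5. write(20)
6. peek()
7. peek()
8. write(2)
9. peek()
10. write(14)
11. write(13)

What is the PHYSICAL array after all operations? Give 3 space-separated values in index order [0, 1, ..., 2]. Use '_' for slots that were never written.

Answer: 13 2 14

Derivation:
After op 1 (write(10)): arr=[10 _ _] head=0 tail=1 count=1
After op 2 (write(21)): arr=[10 21 _] head=0 tail=2 count=2
After op 3 (read()): arr=[10 21 _] head=1 tail=2 count=1
After op 4 (write(4)): arr=[10 21 4] head=1 tail=0 count=2
After op 5 (write(20)): arr=[20 21 4] head=1 tail=1 count=3
After op 6 (peek()): arr=[20 21 4] head=1 tail=1 count=3
After op 7 (peek()): arr=[20 21 4] head=1 tail=1 count=3
After op 8 (write(2)): arr=[20 2 4] head=2 tail=2 count=3
After op 9 (peek()): arr=[20 2 4] head=2 tail=2 count=3
After op 10 (write(14)): arr=[20 2 14] head=0 tail=0 count=3
After op 11 (write(13)): arr=[13 2 14] head=1 tail=1 count=3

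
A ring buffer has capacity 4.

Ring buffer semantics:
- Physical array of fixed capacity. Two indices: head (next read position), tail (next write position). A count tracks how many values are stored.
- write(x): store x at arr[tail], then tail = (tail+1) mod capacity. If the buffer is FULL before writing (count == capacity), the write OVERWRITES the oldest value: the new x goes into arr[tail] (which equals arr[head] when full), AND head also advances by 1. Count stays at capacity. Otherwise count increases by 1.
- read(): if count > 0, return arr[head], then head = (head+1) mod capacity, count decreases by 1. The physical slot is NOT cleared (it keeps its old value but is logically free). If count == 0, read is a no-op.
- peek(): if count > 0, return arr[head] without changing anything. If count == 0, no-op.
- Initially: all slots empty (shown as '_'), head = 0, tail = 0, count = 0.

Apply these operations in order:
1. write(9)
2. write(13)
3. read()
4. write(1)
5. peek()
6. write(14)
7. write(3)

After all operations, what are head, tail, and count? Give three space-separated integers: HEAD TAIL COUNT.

After op 1 (write(9)): arr=[9 _ _ _] head=0 tail=1 count=1
After op 2 (write(13)): arr=[9 13 _ _] head=0 tail=2 count=2
After op 3 (read()): arr=[9 13 _ _] head=1 tail=2 count=1
After op 4 (write(1)): arr=[9 13 1 _] head=1 tail=3 count=2
After op 5 (peek()): arr=[9 13 1 _] head=1 tail=3 count=2
After op 6 (write(14)): arr=[9 13 1 14] head=1 tail=0 count=3
After op 7 (write(3)): arr=[3 13 1 14] head=1 tail=1 count=4

Answer: 1 1 4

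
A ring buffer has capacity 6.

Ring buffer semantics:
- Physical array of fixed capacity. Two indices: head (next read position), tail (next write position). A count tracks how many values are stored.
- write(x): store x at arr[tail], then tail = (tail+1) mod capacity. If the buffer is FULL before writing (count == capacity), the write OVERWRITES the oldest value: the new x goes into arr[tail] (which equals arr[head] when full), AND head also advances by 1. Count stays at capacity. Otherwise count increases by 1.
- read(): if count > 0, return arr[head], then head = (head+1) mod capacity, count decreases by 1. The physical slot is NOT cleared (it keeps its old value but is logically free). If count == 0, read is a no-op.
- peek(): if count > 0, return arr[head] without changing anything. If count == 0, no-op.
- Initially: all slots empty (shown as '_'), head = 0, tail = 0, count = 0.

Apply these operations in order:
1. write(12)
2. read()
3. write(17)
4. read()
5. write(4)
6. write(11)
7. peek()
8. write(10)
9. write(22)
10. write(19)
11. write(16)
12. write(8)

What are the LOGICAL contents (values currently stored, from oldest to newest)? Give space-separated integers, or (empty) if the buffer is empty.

After op 1 (write(12)): arr=[12 _ _ _ _ _] head=0 tail=1 count=1
After op 2 (read()): arr=[12 _ _ _ _ _] head=1 tail=1 count=0
After op 3 (write(17)): arr=[12 17 _ _ _ _] head=1 tail=2 count=1
After op 4 (read()): arr=[12 17 _ _ _ _] head=2 tail=2 count=0
After op 5 (write(4)): arr=[12 17 4 _ _ _] head=2 tail=3 count=1
After op 6 (write(11)): arr=[12 17 4 11 _ _] head=2 tail=4 count=2
After op 7 (peek()): arr=[12 17 4 11 _ _] head=2 tail=4 count=2
After op 8 (write(10)): arr=[12 17 4 11 10 _] head=2 tail=5 count=3
After op 9 (write(22)): arr=[12 17 4 11 10 22] head=2 tail=0 count=4
After op 10 (write(19)): arr=[19 17 4 11 10 22] head=2 tail=1 count=5
After op 11 (write(16)): arr=[19 16 4 11 10 22] head=2 tail=2 count=6
After op 12 (write(8)): arr=[19 16 8 11 10 22] head=3 tail=3 count=6

Answer: 11 10 22 19 16 8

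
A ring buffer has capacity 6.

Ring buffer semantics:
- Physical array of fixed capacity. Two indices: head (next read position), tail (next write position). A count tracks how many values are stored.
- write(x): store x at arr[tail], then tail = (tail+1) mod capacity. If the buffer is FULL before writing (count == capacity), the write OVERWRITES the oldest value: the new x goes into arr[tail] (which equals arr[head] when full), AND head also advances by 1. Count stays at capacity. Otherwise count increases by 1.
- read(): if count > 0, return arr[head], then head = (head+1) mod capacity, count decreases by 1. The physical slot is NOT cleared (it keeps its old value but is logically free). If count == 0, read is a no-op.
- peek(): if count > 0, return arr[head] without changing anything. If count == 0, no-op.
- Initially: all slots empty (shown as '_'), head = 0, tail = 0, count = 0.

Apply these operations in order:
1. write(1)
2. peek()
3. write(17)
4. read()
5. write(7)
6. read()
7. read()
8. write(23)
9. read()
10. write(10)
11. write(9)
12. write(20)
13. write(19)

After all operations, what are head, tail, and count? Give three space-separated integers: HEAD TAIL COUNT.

Answer: 4 2 4

Derivation:
After op 1 (write(1)): arr=[1 _ _ _ _ _] head=0 tail=1 count=1
After op 2 (peek()): arr=[1 _ _ _ _ _] head=0 tail=1 count=1
After op 3 (write(17)): arr=[1 17 _ _ _ _] head=0 tail=2 count=2
After op 4 (read()): arr=[1 17 _ _ _ _] head=1 tail=2 count=1
After op 5 (write(7)): arr=[1 17 7 _ _ _] head=1 tail=3 count=2
After op 6 (read()): arr=[1 17 7 _ _ _] head=2 tail=3 count=1
After op 7 (read()): arr=[1 17 7 _ _ _] head=3 tail=3 count=0
After op 8 (write(23)): arr=[1 17 7 23 _ _] head=3 tail=4 count=1
After op 9 (read()): arr=[1 17 7 23 _ _] head=4 tail=4 count=0
After op 10 (write(10)): arr=[1 17 7 23 10 _] head=4 tail=5 count=1
After op 11 (write(9)): arr=[1 17 7 23 10 9] head=4 tail=0 count=2
After op 12 (write(20)): arr=[20 17 7 23 10 9] head=4 tail=1 count=3
After op 13 (write(19)): arr=[20 19 7 23 10 9] head=4 tail=2 count=4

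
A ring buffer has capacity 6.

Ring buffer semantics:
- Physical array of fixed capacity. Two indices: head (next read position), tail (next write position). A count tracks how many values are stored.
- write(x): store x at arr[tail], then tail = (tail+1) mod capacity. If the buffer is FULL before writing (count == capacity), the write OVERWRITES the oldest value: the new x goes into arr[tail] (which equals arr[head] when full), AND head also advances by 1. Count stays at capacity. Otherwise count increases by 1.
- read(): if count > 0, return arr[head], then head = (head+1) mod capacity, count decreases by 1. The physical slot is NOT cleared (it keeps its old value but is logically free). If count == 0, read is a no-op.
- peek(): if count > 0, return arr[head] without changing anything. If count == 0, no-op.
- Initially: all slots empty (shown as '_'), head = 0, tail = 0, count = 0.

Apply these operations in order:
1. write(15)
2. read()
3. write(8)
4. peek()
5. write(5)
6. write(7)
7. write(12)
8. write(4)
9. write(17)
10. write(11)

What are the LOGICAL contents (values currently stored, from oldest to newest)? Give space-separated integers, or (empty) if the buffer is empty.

Answer: 5 7 12 4 17 11

Derivation:
After op 1 (write(15)): arr=[15 _ _ _ _ _] head=0 tail=1 count=1
After op 2 (read()): arr=[15 _ _ _ _ _] head=1 tail=1 count=0
After op 3 (write(8)): arr=[15 8 _ _ _ _] head=1 tail=2 count=1
After op 4 (peek()): arr=[15 8 _ _ _ _] head=1 tail=2 count=1
After op 5 (write(5)): arr=[15 8 5 _ _ _] head=1 tail=3 count=2
After op 6 (write(7)): arr=[15 8 5 7 _ _] head=1 tail=4 count=3
After op 7 (write(12)): arr=[15 8 5 7 12 _] head=1 tail=5 count=4
After op 8 (write(4)): arr=[15 8 5 7 12 4] head=1 tail=0 count=5
After op 9 (write(17)): arr=[17 8 5 7 12 4] head=1 tail=1 count=6
After op 10 (write(11)): arr=[17 11 5 7 12 4] head=2 tail=2 count=6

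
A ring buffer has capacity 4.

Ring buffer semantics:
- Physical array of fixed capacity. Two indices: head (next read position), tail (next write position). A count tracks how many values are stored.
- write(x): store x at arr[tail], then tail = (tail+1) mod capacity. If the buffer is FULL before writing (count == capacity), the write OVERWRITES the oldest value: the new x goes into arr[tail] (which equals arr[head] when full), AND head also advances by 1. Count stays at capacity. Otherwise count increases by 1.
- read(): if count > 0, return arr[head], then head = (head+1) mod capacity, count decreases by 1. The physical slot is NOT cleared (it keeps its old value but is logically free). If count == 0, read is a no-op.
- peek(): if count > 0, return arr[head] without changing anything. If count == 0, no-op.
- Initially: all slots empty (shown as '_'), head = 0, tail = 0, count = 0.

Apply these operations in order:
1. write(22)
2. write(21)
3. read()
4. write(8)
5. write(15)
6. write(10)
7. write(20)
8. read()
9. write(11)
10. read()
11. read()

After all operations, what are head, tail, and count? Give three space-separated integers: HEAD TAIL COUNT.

Answer: 1 3 2

Derivation:
After op 1 (write(22)): arr=[22 _ _ _] head=0 tail=1 count=1
After op 2 (write(21)): arr=[22 21 _ _] head=0 tail=2 count=2
After op 3 (read()): arr=[22 21 _ _] head=1 tail=2 count=1
After op 4 (write(8)): arr=[22 21 8 _] head=1 tail=3 count=2
After op 5 (write(15)): arr=[22 21 8 15] head=1 tail=0 count=3
After op 6 (write(10)): arr=[10 21 8 15] head=1 tail=1 count=4
After op 7 (write(20)): arr=[10 20 8 15] head=2 tail=2 count=4
After op 8 (read()): arr=[10 20 8 15] head=3 tail=2 count=3
After op 9 (write(11)): arr=[10 20 11 15] head=3 tail=3 count=4
After op 10 (read()): arr=[10 20 11 15] head=0 tail=3 count=3
After op 11 (read()): arr=[10 20 11 15] head=1 tail=3 count=2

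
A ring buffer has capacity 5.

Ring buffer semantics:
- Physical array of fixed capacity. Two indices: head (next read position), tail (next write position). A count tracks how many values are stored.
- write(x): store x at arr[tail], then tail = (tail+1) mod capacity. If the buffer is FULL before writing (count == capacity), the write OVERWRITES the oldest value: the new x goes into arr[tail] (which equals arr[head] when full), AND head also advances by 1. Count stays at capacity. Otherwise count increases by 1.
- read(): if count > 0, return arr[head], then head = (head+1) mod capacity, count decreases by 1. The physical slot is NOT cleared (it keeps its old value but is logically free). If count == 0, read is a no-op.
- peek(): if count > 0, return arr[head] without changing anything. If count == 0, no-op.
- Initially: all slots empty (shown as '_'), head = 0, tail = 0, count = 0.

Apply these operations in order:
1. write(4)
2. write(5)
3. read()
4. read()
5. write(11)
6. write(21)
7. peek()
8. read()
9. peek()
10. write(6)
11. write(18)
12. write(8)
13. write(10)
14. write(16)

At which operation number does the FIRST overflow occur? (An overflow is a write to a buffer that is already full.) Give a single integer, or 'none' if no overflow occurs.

Answer: 14

Derivation:
After op 1 (write(4)): arr=[4 _ _ _ _] head=0 tail=1 count=1
After op 2 (write(5)): arr=[4 5 _ _ _] head=0 tail=2 count=2
After op 3 (read()): arr=[4 5 _ _ _] head=1 tail=2 count=1
After op 4 (read()): arr=[4 5 _ _ _] head=2 tail=2 count=0
After op 5 (write(11)): arr=[4 5 11 _ _] head=2 tail=3 count=1
After op 6 (write(21)): arr=[4 5 11 21 _] head=2 tail=4 count=2
After op 7 (peek()): arr=[4 5 11 21 _] head=2 tail=4 count=2
After op 8 (read()): arr=[4 5 11 21 _] head=3 tail=4 count=1
After op 9 (peek()): arr=[4 5 11 21 _] head=3 tail=4 count=1
After op 10 (write(6)): arr=[4 5 11 21 6] head=3 tail=0 count=2
After op 11 (write(18)): arr=[18 5 11 21 6] head=3 tail=1 count=3
After op 12 (write(8)): arr=[18 8 11 21 6] head=3 tail=2 count=4
After op 13 (write(10)): arr=[18 8 10 21 6] head=3 tail=3 count=5
After op 14 (write(16)): arr=[18 8 10 16 6] head=4 tail=4 count=5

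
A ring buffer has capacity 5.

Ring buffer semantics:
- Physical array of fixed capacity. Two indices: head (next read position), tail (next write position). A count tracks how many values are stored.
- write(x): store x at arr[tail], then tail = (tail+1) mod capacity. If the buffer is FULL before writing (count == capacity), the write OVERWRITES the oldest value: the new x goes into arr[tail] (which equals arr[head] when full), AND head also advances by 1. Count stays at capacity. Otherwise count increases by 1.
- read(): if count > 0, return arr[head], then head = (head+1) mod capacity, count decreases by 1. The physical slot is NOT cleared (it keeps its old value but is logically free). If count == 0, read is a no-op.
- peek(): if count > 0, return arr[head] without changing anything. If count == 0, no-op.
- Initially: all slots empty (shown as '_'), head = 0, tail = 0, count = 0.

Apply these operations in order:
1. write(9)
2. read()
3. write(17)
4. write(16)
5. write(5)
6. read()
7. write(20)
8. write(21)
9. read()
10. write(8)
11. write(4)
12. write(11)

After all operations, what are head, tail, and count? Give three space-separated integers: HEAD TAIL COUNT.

Answer: 4 4 5

Derivation:
After op 1 (write(9)): arr=[9 _ _ _ _] head=0 tail=1 count=1
After op 2 (read()): arr=[9 _ _ _ _] head=1 tail=1 count=0
After op 3 (write(17)): arr=[9 17 _ _ _] head=1 tail=2 count=1
After op 4 (write(16)): arr=[9 17 16 _ _] head=1 tail=3 count=2
After op 5 (write(5)): arr=[9 17 16 5 _] head=1 tail=4 count=3
After op 6 (read()): arr=[9 17 16 5 _] head=2 tail=4 count=2
After op 7 (write(20)): arr=[9 17 16 5 20] head=2 tail=0 count=3
After op 8 (write(21)): arr=[21 17 16 5 20] head=2 tail=1 count=4
After op 9 (read()): arr=[21 17 16 5 20] head=3 tail=1 count=3
After op 10 (write(8)): arr=[21 8 16 5 20] head=3 tail=2 count=4
After op 11 (write(4)): arr=[21 8 4 5 20] head=3 tail=3 count=5
After op 12 (write(11)): arr=[21 8 4 11 20] head=4 tail=4 count=5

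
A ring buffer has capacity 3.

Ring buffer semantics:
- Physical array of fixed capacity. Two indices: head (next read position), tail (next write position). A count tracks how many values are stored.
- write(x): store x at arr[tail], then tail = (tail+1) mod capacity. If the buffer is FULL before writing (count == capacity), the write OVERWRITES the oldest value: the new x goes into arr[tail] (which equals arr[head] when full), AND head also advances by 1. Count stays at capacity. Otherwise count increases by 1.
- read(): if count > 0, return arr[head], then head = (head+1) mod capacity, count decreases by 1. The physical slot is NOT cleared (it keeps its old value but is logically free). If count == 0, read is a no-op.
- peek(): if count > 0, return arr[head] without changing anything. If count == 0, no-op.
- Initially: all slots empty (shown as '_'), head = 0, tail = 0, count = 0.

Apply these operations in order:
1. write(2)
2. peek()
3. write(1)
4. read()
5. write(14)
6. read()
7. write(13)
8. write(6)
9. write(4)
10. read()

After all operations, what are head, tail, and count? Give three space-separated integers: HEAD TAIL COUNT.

After op 1 (write(2)): arr=[2 _ _] head=0 tail=1 count=1
After op 2 (peek()): arr=[2 _ _] head=0 tail=1 count=1
After op 3 (write(1)): arr=[2 1 _] head=0 tail=2 count=2
After op 4 (read()): arr=[2 1 _] head=1 tail=2 count=1
After op 5 (write(14)): arr=[2 1 14] head=1 tail=0 count=2
After op 6 (read()): arr=[2 1 14] head=2 tail=0 count=1
After op 7 (write(13)): arr=[13 1 14] head=2 tail=1 count=2
After op 8 (write(6)): arr=[13 6 14] head=2 tail=2 count=3
After op 9 (write(4)): arr=[13 6 4] head=0 tail=0 count=3
After op 10 (read()): arr=[13 6 4] head=1 tail=0 count=2

Answer: 1 0 2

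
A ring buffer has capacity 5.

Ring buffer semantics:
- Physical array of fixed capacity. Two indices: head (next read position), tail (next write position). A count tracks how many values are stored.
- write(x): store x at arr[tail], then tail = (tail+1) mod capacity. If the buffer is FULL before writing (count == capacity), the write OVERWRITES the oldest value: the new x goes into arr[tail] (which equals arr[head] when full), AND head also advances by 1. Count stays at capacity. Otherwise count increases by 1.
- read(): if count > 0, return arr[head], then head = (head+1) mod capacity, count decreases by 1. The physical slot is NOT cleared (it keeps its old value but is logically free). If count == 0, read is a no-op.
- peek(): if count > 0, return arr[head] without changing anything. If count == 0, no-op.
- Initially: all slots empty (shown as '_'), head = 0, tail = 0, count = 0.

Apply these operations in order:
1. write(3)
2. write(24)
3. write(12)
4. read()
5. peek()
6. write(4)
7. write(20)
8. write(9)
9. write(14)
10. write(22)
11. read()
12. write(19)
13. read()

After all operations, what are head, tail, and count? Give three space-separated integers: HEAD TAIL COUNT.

After op 1 (write(3)): arr=[3 _ _ _ _] head=0 tail=1 count=1
After op 2 (write(24)): arr=[3 24 _ _ _] head=0 tail=2 count=2
After op 3 (write(12)): arr=[3 24 12 _ _] head=0 tail=3 count=3
After op 4 (read()): arr=[3 24 12 _ _] head=1 tail=3 count=2
After op 5 (peek()): arr=[3 24 12 _ _] head=1 tail=3 count=2
After op 6 (write(4)): arr=[3 24 12 4 _] head=1 tail=4 count=3
After op 7 (write(20)): arr=[3 24 12 4 20] head=1 tail=0 count=4
After op 8 (write(9)): arr=[9 24 12 4 20] head=1 tail=1 count=5
After op 9 (write(14)): arr=[9 14 12 4 20] head=2 tail=2 count=5
After op 10 (write(22)): arr=[9 14 22 4 20] head=3 tail=3 count=5
After op 11 (read()): arr=[9 14 22 4 20] head=4 tail=3 count=4
After op 12 (write(19)): arr=[9 14 22 19 20] head=4 tail=4 count=5
After op 13 (read()): arr=[9 14 22 19 20] head=0 tail=4 count=4

Answer: 0 4 4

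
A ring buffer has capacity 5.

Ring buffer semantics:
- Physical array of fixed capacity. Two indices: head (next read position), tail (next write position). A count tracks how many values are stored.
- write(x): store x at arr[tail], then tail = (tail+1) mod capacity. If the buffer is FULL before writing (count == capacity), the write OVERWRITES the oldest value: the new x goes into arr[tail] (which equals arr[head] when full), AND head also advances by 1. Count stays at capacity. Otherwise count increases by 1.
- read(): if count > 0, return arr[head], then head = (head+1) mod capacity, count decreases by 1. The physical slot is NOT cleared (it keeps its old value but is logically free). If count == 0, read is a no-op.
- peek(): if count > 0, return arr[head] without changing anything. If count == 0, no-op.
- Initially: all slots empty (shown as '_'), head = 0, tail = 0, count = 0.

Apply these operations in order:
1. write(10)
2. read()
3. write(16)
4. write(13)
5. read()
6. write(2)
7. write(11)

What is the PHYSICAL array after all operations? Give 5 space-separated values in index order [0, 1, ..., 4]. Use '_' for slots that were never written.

After op 1 (write(10)): arr=[10 _ _ _ _] head=0 tail=1 count=1
After op 2 (read()): arr=[10 _ _ _ _] head=1 tail=1 count=0
After op 3 (write(16)): arr=[10 16 _ _ _] head=1 tail=2 count=1
After op 4 (write(13)): arr=[10 16 13 _ _] head=1 tail=3 count=2
After op 5 (read()): arr=[10 16 13 _ _] head=2 tail=3 count=1
After op 6 (write(2)): arr=[10 16 13 2 _] head=2 tail=4 count=2
After op 7 (write(11)): arr=[10 16 13 2 11] head=2 tail=0 count=3

Answer: 10 16 13 2 11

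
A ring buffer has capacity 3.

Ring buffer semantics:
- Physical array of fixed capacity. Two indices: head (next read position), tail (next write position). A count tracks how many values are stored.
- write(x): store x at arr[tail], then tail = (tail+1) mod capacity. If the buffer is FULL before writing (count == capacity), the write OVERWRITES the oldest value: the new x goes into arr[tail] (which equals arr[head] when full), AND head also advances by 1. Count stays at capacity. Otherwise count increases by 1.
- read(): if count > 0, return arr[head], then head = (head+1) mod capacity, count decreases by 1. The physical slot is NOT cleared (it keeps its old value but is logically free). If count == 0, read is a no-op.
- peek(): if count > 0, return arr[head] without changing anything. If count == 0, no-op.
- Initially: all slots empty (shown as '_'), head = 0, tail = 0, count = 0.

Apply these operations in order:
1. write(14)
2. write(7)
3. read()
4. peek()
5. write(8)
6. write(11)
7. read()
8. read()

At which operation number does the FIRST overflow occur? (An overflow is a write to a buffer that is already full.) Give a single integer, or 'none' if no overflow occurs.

After op 1 (write(14)): arr=[14 _ _] head=0 tail=1 count=1
After op 2 (write(7)): arr=[14 7 _] head=0 tail=2 count=2
After op 3 (read()): arr=[14 7 _] head=1 tail=2 count=1
After op 4 (peek()): arr=[14 7 _] head=1 tail=2 count=1
After op 5 (write(8)): arr=[14 7 8] head=1 tail=0 count=2
After op 6 (write(11)): arr=[11 7 8] head=1 tail=1 count=3
After op 7 (read()): arr=[11 7 8] head=2 tail=1 count=2
After op 8 (read()): arr=[11 7 8] head=0 tail=1 count=1

Answer: none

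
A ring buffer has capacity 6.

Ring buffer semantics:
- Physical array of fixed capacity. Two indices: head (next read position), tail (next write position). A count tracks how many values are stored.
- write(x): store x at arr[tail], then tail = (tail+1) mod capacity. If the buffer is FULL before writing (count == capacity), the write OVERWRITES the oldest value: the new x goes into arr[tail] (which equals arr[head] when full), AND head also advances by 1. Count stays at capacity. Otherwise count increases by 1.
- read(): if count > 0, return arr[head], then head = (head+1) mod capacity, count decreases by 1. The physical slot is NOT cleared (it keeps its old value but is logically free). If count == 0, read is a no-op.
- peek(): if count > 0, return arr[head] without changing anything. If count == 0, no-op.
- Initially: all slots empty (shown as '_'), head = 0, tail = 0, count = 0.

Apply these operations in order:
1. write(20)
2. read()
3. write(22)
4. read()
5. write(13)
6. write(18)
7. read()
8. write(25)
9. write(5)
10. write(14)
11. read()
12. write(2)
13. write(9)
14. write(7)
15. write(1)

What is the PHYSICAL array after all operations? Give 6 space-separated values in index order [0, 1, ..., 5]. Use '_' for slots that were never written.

Answer: 14 2 9 7 1 5

Derivation:
After op 1 (write(20)): arr=[20 _ _ _ _ _] head=0 tail=1 count=1
After op 2 (read()): arr=[20 _ _ _ _ _] head=1 tail=1 count=0
After op 3 (write(22)): arr=[20 22 _ _ _ _] head=1 tail=2 count=1
After op 4 (read()): arr=[20 22 _ _ _ _] head=2 tail=2 count=0
After op 5 (write(13)): arr=[20 22 13 _ _ _] head=2 tail=3 count=1
After op 6 (write(18)): arr=[20 22 13 18 _ _] head=2 tail=4 count=2
After op 7 (read()): arr=[20 22 13 18 _ _] head=3 tail=4 count=1
After op 8 (write(25)): arr=[20 22 13 18 25 _] head=3 tail=5 count=2
After op 9 (write(5)): arr=[20 22 13 18 25 5] head=3 tail=0 count=3
After op 10 (write(14)): arr=[14 22 13 18 25 5] head=3 tail=1 count=4
After op 11 (read()): arr=[14 22 13 18 25 5] head=4 tail=1 count=3
After op 12 (write(2)): arr=[14 2 13 18 25 5] head=4 tail=2 count=4
After op 13 (write(9)): arr=[14 2 9 18 25 5] head=4 tail=3 count=5
After op 14 (write(7)): arr=[14 2 9 7 25 5] head=4 tail=4 count=6
After op 15 (write(1)): arr=[14 2 9 7 1 5] head=5 tail=5 count=6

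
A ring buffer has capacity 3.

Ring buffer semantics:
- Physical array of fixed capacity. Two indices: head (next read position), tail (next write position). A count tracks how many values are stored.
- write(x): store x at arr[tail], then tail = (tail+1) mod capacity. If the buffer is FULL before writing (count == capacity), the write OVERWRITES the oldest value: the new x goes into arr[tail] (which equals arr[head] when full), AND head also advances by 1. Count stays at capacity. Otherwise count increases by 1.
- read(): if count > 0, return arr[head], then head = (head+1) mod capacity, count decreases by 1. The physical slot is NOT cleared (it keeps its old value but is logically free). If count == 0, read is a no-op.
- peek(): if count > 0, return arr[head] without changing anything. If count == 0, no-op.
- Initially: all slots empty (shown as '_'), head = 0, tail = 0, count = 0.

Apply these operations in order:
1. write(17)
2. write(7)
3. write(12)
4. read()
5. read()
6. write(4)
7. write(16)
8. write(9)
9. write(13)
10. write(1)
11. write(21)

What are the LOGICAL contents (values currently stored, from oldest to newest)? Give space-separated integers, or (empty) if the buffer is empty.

After op 1 (write(17)): arr=[17 _ _] head=0 tail=1 count=1
After op 2 (write(7)): arr=[17 7 _] head=0 tail=2 count=2
After op 3 (write(12)): arr=[17 7 12] head=0 tail=0 count=3
After op 4 (read()): arr=[17 7 12] head=1 tail=0 count=2
After op 5 (read()): arr=[17 7 12] head=2 tail=0 count=1
After op 6 (write(4)): arr=[4 7 12] head=2 tail=1 count=2
After op 7 (write(16)): arr=[4 16 12] head=2 tail=2 count=3
After op 8 (write(9)): arr=[4 16 9] head=0 tail=0 count=3
After op 9 (write(13)): arr=[13 16 9] head=1 tail=1 count=3
After op 10 (write(1)): arr=[13 1 9] head=2 tail=2 count=3
After op 11 (write(21)): arr=[13 1 21] head=0 tail=0 count=3

Answer: 13 1 21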